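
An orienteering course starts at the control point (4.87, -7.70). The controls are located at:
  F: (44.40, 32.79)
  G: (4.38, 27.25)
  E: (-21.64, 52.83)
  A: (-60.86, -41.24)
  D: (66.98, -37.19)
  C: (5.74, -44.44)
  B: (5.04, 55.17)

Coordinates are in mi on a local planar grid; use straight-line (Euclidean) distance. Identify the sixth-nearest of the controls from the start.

Distances from the start ((4.87, -7.70)):
G: 35.0 mi
C: 36.8 mi
F: 56.6 mi
B: 62.9 mi
E: 66.1 mi
D: 68.8 mi
A: 73.8 mi
The sixth-nearest is D at 68.8 mi.

D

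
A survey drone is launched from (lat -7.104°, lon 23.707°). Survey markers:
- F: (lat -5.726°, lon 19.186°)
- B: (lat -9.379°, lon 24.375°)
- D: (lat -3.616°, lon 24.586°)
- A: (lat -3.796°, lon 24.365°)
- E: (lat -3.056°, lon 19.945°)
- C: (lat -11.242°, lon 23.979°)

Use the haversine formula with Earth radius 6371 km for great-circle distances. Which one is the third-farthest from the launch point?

Distance to each, sorted:
E: 613.3 km
F: 522.5 km
C: 461.1 km
D: 399.9 km
A: 375.0 km
B: 263.4 km
The third-farthest is C at 461.1 km.

C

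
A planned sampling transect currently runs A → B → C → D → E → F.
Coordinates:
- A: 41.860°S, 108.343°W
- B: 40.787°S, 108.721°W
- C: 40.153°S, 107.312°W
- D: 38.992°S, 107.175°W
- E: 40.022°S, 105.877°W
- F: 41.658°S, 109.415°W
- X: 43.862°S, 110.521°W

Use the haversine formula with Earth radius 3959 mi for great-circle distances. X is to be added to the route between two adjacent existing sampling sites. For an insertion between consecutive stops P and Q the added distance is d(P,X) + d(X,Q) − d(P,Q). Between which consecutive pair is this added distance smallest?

Added distance for inserting X between each consecutive pair:
A–B: 331.7 mi
B–C: 450.1 mi
C–D: 602.5 mi
D–E: 636.0 mi
E–F: 302.3 mi
Smallest added distance is 302.3 mi, inserting between E and F.

between E and F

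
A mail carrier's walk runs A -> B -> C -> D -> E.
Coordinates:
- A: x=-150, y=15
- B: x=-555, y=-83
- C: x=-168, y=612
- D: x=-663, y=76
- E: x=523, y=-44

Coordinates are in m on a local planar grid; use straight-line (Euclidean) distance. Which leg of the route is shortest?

A–B

Leg distances:
A→B: 416.7 m
B→C: 795.5 m
C→D: 729.6 m
D→E: 1192.1 m
The shortest leg is A–B at 416.7 m.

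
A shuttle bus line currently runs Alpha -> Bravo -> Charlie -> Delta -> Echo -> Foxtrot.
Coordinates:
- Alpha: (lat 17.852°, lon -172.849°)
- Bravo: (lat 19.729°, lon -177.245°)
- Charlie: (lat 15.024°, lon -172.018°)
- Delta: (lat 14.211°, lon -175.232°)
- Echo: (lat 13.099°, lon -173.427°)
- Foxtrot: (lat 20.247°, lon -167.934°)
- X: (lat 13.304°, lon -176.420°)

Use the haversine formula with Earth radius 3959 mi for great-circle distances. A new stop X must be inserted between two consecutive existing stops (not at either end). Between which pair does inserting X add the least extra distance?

Added distance for inserting X between each consecutive pair:
Alpha–Bravo: 525.8 mi
Bravo–Charlie: 291.5 mi
Charlie–Delta: 197.3 mi
Delta–Echo: 159.8 mi
Echo–Foxtrot: 326.8 mi
Smallest added distance is 159.8 mi, inserting between Delta and Echo.

between Delta and Echo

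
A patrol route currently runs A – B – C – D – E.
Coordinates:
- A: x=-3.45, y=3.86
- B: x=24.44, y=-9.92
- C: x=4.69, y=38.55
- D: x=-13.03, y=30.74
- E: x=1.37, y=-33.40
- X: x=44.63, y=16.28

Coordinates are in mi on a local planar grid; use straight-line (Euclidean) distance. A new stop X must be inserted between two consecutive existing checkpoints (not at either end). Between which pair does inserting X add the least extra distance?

Added distance for inserting X between each consecutive pair:
A–B: 51.6 mi
B–C: 26.5 mi
C–D: 85.8 mi
D–E: 59.6 mi
Smallest added distance is 26.5 mi, inserting between B and C.

between B and C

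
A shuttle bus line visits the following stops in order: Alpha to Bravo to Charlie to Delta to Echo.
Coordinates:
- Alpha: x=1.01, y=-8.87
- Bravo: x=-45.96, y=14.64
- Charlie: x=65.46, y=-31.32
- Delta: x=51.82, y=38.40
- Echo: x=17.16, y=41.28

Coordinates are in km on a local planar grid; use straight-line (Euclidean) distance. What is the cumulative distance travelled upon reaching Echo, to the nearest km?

Leg distances:
Alpha→Bravo: 52.5 km  (cumulative 52.5 km)
Bravo→Charlie: 120.5 km  (cumulative 173.1 km)
Charlie→Delta: 71.0 km  (cumulative 244.1 km)
Delta→Echo: 34.8 km  (cumulative 278.9 km)
Cumulative distance at Echo ≈ 279 km.

279 km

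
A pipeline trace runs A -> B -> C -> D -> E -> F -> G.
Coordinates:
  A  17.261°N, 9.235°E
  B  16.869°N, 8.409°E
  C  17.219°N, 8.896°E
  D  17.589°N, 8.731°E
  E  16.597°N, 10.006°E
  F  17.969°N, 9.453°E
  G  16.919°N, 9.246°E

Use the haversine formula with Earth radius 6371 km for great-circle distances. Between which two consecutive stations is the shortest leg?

C–D

Leg distances:
A→B: 98.0 km
B→C: 64.8 km
C→D: 44.7 km
D→E: 174.7 km
E→F: 163.5 km
F→G: 118.8 km
The shortest leg is C–D at 44.7 km.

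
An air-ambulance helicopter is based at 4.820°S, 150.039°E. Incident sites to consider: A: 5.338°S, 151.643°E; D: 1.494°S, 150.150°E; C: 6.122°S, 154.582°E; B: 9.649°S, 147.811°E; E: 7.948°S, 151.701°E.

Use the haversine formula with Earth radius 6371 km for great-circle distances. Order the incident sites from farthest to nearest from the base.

Computing each great-circle distance from 4.820°S, 150.039°E:
B 9.649°S, 147.811°E: 590.5 km
C 6.122°S, 154.582°E: 523.3 km
E 7.948°S, 151.701°E: 393.3 km
D 1.494°S, 150.150°E: 370.0 km
A 5.338°S, 151.643°E: 186.8 km

B, C, E, D, A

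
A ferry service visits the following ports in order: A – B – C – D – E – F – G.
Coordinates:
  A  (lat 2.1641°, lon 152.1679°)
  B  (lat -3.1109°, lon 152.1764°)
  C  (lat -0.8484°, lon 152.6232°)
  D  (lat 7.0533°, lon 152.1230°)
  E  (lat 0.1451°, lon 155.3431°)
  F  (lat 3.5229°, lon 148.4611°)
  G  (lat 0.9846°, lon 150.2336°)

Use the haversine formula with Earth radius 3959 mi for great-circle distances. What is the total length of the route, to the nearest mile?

2341 mi

Leg distances:
A→B: 364.5 mi  (cumulative 364.5 mi)
B→C: 159.3 mi  (cumulative 523.8 mi)
C→D: 547.1 mi  (cumulative 1070.9 mi)
D→E: 526.4 mi  (cumulative 1597.3 mi)
E→F: 529.4 mi  (cumulative 2126.8 mi)
F→G: 213.9 mi  (cumulative 2340.6 mi)
Total route length ≈ 2341 mi.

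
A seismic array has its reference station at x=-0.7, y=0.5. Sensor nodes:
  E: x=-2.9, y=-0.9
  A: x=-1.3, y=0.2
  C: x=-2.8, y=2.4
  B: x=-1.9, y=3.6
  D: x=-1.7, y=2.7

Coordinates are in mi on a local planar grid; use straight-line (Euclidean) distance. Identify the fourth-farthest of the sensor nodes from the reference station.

Distances from the reference station (x=-0.7, y=0.5):
B: 3.3 mi
C: 2.8 mi
E: 2.6 mi
D: 2.4 mi
A: 0.7 mi
The fourth-farthest is D at 2.4 mi.

D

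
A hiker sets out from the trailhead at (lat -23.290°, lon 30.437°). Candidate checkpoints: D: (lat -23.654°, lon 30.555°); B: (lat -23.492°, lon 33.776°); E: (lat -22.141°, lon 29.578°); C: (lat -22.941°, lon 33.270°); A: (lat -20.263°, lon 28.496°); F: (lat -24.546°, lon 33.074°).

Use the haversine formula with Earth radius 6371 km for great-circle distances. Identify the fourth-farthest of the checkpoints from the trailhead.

Distances from the trailhead ((lat -23.290°, lon 30.437°)):
A: 391.7 km
B: 341.5 km
F: 302.2 km
C: 292.3 km
E: 155.2 km
D: 42.2 km
The fourth-farthest is C at 292.3 km.

C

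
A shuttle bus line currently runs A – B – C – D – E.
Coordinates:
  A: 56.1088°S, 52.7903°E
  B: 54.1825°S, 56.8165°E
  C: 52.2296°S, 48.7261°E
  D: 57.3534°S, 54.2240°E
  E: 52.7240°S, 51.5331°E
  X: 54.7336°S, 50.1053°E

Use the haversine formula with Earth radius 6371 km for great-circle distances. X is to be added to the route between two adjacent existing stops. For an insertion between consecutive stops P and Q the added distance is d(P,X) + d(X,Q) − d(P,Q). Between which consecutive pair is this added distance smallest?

Added distance for inserting X between each consecutive pair:
A–B: 332.6 km
B–C: 150.4 km
C–D: 11.1 km
D–E: 87.5 km
Smallest added distance is 11.1 km, inserting between C and D.

between C and D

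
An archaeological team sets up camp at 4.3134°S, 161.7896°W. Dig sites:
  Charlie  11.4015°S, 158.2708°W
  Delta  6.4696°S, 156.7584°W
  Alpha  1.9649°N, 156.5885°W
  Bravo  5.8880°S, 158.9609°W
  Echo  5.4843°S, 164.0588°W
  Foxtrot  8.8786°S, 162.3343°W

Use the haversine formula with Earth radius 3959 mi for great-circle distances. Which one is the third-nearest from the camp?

Foxtrot

Distance to each, sorted:
Echo: 175.9 mi
Bravo: 223.0 mi
Foxtrot: 317.7 mi
Delta: 376.8 mi
Charlie: 545.7 mi
Alpha: 563.2 mi
The third-nearest is Foxtrot at 317.7 mi.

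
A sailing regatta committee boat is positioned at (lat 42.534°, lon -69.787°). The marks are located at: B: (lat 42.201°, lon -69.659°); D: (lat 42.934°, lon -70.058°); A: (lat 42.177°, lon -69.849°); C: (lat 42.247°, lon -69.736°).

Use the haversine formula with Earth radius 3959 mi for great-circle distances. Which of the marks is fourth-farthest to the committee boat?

Distances from the committee boat ((lat 42.534°, lon -69.787°)):
D: 30.9 mi
A: 24.9 mi
B: 23.9 mi
C: 20.0 mi
The fourth-farthest is C at 20.0 mi.

C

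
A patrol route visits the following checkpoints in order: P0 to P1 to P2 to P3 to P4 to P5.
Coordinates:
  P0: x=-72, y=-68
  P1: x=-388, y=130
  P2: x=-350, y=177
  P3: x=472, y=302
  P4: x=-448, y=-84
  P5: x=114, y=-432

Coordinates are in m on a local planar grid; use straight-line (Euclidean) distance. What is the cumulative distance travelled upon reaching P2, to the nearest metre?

Leg distances:
P0→P1: 372.9 m  (cumulative 372.9 m)
P1→P2: 60.4 m  (cumulative 433.3 m)
Cumulative distance at P2 ≈ 433 m.

433 m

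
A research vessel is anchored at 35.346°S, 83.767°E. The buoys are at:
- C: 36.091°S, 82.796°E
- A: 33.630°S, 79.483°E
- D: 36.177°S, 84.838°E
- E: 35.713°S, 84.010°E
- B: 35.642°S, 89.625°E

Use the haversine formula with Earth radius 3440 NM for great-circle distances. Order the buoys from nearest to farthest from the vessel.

E, C, D, A, B

Computing each great-circle distance from 35.346°S, 83.767°E:
E 35.713°S, 84.010°E: 25.0 NM
C 36.091°S, 82.796°E: 65.1 NM
D 36.177°S, 84.838°E: 72.2 NM
A 33.630°S, 79.483°E: 235.7 NM
B 35.642°S, 89.625°E: 286.9 NM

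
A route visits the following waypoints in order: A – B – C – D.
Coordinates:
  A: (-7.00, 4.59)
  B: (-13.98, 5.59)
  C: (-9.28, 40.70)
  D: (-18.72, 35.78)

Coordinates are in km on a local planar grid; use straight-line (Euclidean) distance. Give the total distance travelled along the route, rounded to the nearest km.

Leg distances:
A→B: 7.1 km  (cumulative 7.1 km)
B→C: 35.4 km  (cumulative 42.5 km)
C→D: 10.6 km  (cumulative 53.1 km)
Total route length ≈ 53 km.

53 km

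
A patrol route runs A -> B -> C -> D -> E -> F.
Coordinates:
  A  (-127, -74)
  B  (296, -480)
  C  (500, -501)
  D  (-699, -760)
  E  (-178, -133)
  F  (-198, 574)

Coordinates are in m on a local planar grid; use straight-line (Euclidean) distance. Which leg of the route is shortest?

Leg distances:
A→B: 586.3 m
B→C: 205.1 m
C→D: 1226.7 m
D→E: 815.2 m
E→F: 707.3 m
The shortest leg is B–C at 205.1 m.

B–C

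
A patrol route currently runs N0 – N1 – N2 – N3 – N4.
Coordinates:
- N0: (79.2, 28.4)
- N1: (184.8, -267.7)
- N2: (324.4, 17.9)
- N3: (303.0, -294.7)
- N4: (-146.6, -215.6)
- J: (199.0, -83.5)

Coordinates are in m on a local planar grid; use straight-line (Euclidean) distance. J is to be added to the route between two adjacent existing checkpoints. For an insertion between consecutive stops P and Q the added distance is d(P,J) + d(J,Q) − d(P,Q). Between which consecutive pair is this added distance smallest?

between N1 and N2

Added distance for inserting J between each consecutive pair:
N0–N1: 34.3 m
N1–N2: 28.1 m
N2–N3: 83.4 m
N3–N4: 148.9 m
Smallest added distance is 28.1 m, inserting between N1 and N2.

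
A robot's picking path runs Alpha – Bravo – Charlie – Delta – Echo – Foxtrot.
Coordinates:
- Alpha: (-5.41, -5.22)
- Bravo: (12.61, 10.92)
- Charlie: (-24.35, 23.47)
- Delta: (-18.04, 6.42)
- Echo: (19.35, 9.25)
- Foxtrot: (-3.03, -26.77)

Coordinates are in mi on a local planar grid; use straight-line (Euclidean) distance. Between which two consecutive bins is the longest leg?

Echo–Foxtrot

Leg distances:
Alpha→Bravo: 24.2 mi
Bravo→Charlie: 39.0 mi
Charlie→Delta: 18.2 mi
Delta→Echo: 37.5 mi
Echo→Foxtrot: 42.4 mi
The longest leg is Echo–Foxtrot at 42.4 mi.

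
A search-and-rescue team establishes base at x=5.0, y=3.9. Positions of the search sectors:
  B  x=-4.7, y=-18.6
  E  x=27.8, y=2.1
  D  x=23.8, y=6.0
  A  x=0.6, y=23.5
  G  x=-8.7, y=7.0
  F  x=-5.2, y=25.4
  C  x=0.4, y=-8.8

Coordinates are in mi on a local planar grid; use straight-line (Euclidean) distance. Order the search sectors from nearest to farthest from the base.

Computing each straight-line distance from x=5.0, y=3.9:
C x=0.4, y=-8.8: 13.5 mi
G x=-8.7, y=7.0: 14.0 mi
D x=23.8, y=6.0: 18.9 mi
A x=0.6, y=23.5: 20.1 mi
E x=27.8, y=2.1: 22.9 mi
F x=-5.2, y=25.4: 23.8 mi
B x=-4.7, y=-18.6: 24.5 mi

C, G, D, A, E, F, B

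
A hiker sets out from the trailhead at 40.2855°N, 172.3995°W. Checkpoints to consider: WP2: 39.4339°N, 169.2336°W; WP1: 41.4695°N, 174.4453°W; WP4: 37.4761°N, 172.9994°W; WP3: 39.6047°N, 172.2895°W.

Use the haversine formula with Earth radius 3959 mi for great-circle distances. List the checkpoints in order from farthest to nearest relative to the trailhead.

WP4, WP2, WP1, WP3

Distances from the trailhead:
WP4 37.4761°N, 172.9994°W: 196.8 mi
WP2 39.4339°N, 169.2336°W: 177.9 mi
WP1 41.4695°N, 174.4453°W: 134.6 mi
WP3 39.6047°N, 172.2895°W: 47.4 mi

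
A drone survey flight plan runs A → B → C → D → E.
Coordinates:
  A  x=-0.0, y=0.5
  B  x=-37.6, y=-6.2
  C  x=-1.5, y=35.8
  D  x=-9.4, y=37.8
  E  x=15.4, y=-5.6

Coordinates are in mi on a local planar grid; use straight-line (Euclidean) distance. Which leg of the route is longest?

B–C

Leg distances:
A→B: 38.2 mi
B→C: 55.4 mi
C→D: 8.1 mi
D→E: 50.0 mi
The longest leg is B–C at 55.4 mi.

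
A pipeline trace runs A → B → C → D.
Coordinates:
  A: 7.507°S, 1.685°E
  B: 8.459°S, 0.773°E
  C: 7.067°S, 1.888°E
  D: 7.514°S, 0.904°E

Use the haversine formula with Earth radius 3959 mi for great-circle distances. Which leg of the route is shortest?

C–D

Leg distances:
A→B: 90.7 mi
B→C: 122.8 mi
C→D: 74.2 mi
The shortest leg is C–D at 74.2 mi.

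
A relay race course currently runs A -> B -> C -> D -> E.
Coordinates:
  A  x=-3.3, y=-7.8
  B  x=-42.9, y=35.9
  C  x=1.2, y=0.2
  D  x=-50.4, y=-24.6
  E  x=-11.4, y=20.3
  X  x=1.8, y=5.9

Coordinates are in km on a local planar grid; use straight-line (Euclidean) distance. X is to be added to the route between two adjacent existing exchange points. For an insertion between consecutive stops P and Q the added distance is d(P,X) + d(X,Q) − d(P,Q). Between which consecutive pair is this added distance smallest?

Added distance for inserting X between each consecutive pair:
A–B: 9.5 km
B–C: 2.8 km
C–D: 8.9 km
D–E: 20.5 km
Smallest added distance is 2.8 km, inserting between B and C.

between B and C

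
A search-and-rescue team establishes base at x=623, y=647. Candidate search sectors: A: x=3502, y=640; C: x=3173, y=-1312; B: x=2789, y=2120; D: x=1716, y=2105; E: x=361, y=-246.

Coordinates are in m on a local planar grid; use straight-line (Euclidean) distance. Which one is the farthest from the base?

Distances from the base (x=623, y=647):
C: 3215.6 m
A: 2879.0 m
B: 2619.4 m
D: 1822.2 m
E: 930.6 m
The farthest is C at 3215.6 m.

C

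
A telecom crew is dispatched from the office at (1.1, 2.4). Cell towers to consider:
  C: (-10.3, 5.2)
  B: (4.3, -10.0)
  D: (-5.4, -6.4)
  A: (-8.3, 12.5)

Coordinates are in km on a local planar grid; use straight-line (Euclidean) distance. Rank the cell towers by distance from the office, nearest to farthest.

Distances from the office:
D (-5.4, -6.4): 10.9 km
C (-10.3, 5.2): 11.7 km
B (4.3, -10.0): 12.8 km
A (-8.3, 12.5): 13.8 km

D, C, B, A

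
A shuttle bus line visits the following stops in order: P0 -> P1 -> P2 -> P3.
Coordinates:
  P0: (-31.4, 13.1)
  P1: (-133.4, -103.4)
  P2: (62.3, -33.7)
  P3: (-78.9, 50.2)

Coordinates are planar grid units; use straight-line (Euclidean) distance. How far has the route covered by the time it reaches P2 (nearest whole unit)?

Leg distances:
P0→P1: 154.8  (cumulative 154.8)
P1→P2: 207.7  (cumulative 362.6)
Cumulative distance at P2 ≈ 363.

363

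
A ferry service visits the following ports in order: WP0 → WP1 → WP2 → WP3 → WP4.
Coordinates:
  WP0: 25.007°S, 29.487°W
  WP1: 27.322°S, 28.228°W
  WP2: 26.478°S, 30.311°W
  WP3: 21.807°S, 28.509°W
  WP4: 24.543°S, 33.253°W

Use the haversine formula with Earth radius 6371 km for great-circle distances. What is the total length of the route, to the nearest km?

1636 km

Leg distances:
WP0→WP1: 286.4 km  (cumulative 286.4 km)
WP1→WP2: 226.9 km  (cumulative 513.3 km)
WP2→WP3: 550.6 km  (cumulative 1063.9 km)
WP3→WP4: 572.4 km  (cumulative 1636.3 km)
Total route length ≈ 1636 km.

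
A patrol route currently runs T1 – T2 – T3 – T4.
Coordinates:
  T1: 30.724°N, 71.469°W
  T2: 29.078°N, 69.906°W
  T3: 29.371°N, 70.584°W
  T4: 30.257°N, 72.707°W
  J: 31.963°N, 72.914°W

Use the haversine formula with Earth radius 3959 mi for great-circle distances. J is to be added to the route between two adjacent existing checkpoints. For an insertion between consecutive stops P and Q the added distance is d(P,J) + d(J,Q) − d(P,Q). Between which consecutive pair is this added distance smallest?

between T3 and T4

Added distance for inserting J between each consecutive pair:
T1–T2: 241.4 mi
T2–T3: 448.7 mi
T3–T4: 203.7 mi
Smallest added distance is 203.7 mi, inserting between T3 and T4.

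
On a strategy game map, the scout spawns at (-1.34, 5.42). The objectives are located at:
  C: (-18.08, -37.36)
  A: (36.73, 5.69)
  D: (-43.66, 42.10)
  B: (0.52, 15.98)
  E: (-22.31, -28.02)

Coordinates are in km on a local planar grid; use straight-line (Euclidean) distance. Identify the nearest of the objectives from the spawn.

B

Distances from the spawn ((-1.34, 5.42)):
B: 10.7 km
A: 38.1 km
E: 39.5 km
C: 45.9 km
D: 56.0 km
The nearest is B at 10.7 km.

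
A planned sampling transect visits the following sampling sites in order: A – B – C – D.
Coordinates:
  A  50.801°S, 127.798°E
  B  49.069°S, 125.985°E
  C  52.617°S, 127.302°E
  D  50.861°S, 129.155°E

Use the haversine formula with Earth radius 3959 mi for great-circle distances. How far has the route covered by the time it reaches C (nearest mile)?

Leg distances:
A→B: 144.3 mi  (cumulative 144.3 mi)
B→C: 251.8 mi  (cumulative 396.1 mi)
Cumulative distance at C ≈ 396 mi.

396 mi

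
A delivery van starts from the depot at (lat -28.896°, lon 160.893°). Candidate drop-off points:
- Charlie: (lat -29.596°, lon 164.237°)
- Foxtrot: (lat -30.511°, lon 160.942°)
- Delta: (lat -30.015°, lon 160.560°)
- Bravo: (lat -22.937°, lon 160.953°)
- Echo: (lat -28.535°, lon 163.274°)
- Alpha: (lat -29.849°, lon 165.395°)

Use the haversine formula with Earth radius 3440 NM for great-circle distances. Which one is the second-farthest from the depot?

Alpha

Distance to each, sorted:
Bravo: 357.8 NM
Alpha: 242.4 NM
Charlie: 180.1 NM
Echo: 127.2 NM
Foxtrot: 97.0 NM
Delta: 69.4 NM
The second-farthest is Alpha at 242.4 NM.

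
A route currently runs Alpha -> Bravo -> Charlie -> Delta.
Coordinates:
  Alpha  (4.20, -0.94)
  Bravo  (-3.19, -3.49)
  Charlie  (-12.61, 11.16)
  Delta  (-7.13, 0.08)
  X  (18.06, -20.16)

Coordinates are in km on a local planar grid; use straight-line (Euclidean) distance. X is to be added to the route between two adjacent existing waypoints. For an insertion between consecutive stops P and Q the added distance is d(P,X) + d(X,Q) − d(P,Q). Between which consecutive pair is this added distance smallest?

Added distance for inserting X between each consecutive pair:
Alpha–Bravo: 42.9 km
Bravo–Charlie: 53.4 km
Charlie–Delta: 63.8 km
Smallest added distance is 42.9 km, inserting between Alpha and Bravo.

between Alpha and Bravo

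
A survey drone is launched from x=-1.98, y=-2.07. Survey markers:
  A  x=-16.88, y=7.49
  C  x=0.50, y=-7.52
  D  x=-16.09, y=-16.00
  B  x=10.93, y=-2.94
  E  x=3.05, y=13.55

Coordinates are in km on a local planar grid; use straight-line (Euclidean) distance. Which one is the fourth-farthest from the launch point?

Distance to each, sorted:
D: 19.8 km
A: 17.7 km
E: 16.4 km
B: 12.9 km
C: 6.0 km
The fourth-farthest is B at 12.9 km.

B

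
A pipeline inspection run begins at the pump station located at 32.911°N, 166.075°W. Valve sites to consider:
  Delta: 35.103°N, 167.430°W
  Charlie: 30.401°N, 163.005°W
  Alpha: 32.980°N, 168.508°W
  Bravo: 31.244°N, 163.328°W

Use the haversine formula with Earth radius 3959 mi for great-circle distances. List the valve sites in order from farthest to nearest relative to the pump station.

Charlie, Bravo, Delta, Alpha

Computing each great-circle distance from 32.911°N, 166.075°W:
Charlie 30.401°N, 163.005°W: 250.3 mi
Bravo 31.244°N, 163.328°W: 197.8 mi
Delta 35.103°N, 167.430°W: 170.2 mi
Alpha 32.980°N, 168.508°W: 141.2 mi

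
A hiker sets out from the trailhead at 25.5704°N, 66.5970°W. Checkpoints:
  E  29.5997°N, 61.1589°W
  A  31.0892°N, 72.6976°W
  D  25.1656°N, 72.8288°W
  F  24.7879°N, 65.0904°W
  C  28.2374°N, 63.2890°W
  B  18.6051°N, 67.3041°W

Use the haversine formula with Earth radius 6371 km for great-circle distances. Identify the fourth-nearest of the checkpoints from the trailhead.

Distance to each, sorted:
F: 174.8 km
C: 442.2 km
D: 627.7 km
E: 698.4 km
B: 777.9 km
A: 855.9 km
The fourth-nearest is E at 698.4 km.

E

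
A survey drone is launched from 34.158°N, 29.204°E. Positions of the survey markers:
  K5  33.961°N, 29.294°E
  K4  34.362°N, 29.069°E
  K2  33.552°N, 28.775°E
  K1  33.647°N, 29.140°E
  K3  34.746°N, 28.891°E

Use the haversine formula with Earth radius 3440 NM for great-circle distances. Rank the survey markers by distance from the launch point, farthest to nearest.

K2, K3, K1, K4, K5

Computing each great-circle distance from 34.158°N, 29.204°E:
K2 33.552°N, 28.775°E: 42.2 NM
K3 34.746°N, 28.891°E: 38.6 NM
K1 33.647°N, 29.140°E: 30.8 NM
K4 34.362°N, 29.069°E: 14.0 NM
K5 33.961°N, 29.294°E: 12.6 NM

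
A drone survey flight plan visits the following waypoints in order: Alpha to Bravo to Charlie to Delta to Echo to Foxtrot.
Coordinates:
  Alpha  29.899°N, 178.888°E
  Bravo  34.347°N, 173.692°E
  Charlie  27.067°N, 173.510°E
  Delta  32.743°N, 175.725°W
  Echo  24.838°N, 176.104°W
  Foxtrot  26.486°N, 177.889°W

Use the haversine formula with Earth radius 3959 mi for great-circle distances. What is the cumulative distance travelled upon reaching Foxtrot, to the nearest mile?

Leg distances:
Alpha→Bravo: 432.2 mi  (cumulative 432.2 mi)
Bravo→Charlie: 503.1 mi  (cumulative 935.3 mi)
Charlie→Delta: 754.1 mi  (cumulative 1689.4 mi)
Delta→Echo: 546.7 mi  (cumulative 2236.1 mi)
Echo→Foxtrot: 159.1 mi  (cumulative 2395.2 mi)
Cumulative distance at Foxtrot ≈ 2395 mi.

2395 mi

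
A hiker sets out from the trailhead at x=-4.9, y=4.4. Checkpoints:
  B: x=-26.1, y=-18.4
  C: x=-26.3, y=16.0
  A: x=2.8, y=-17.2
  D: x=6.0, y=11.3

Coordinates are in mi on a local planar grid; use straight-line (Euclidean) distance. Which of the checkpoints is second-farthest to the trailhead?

C

Distance to each, sorted:
B: 31.1 mi
C: 24.3 mi
A: 22.9 mi
D: 12.9 mi
The second-farthest is C at 24.3 mi.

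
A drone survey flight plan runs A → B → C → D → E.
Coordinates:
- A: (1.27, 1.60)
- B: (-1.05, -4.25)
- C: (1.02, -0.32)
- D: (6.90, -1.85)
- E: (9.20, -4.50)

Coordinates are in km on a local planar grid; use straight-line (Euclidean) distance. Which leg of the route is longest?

Leg distances:
A→B: 6.3 km
B→C: 4.4 km
C→D: 6.1 km
D→E: 3.5 km
The longest leg is A–B at 6.3 km.

A–B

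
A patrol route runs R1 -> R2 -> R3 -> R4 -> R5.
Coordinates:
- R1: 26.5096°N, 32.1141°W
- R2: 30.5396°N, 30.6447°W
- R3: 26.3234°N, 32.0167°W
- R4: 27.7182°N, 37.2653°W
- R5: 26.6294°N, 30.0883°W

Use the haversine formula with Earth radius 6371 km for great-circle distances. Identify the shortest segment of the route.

Leg distances:
R1→R2: 470.5 km
R2→R3: 487.6 km
R3→R4: 542.5 km
R4→R5: 720.1 km
The shortest leg is R1–R2 at 470.5 km.

R1–R2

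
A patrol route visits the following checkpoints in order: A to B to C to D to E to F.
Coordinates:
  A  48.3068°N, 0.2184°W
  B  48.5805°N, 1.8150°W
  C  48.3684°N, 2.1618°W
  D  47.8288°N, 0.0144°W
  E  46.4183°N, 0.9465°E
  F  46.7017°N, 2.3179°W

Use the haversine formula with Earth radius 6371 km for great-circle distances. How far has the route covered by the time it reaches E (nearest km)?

500 km

Leg distances:
A→B: 121.6 km  (cumulative 121.6 km)
B→C: 34.8 km  (cumulative 156.4 km)
C→D: 170.4 km  (cumulative 326.8 km)
D→E: 172.9 km  (cumulative 499.7 km)
Cumulative distance at E ≈ 500 km.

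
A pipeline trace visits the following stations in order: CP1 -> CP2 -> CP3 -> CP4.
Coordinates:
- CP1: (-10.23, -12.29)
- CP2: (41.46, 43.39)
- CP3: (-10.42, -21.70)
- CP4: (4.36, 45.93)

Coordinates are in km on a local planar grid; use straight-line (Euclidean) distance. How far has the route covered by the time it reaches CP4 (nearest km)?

Leg distances:
CP1→CP2: 76.0 km  (cumulative 76.0 km)
CP2→CP3: 83.2 km  (cumulative 159.2 km)
CP3→CP4: 69.2 km  (cumulative 228.4 km)
Cumulative distance at CP4 ≈ 228 km.

228 km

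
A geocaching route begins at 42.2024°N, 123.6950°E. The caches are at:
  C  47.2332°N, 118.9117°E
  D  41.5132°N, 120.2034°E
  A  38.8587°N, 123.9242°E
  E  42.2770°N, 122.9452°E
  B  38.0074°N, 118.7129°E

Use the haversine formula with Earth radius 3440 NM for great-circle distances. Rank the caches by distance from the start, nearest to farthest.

Computing each great-circle distance from 42.2024°N, 123.6950°E:
E 42.2770°N, 122.9452°E: 33.6 NM
D 41.5132°N, 120.2034°E: 161.5 NM
A 38.8587°N, 123.9242°E: 201.0 NM
B 38.0074°N, 118.7129°E: 340.1 NM
C 47.2332°N, 118.9117°E: 364.4 NM

E, D, A, B, C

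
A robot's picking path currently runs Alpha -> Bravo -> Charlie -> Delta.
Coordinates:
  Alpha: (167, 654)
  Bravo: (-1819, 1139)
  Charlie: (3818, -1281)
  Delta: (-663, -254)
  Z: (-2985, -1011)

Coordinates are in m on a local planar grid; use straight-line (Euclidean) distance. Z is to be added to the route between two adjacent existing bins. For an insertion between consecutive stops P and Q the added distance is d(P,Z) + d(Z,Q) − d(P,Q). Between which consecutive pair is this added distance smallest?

between Bravo and Charlie

Added distance for inserting Z between each consecutive pair:
Alpha–Bravo: 3966.2 m
Bravo–Charlie: 3119.7 m
Charlie–Delta: 4653.5 m
Smallest added distance is 3119.7 m, inserting between Bravo and Charlie.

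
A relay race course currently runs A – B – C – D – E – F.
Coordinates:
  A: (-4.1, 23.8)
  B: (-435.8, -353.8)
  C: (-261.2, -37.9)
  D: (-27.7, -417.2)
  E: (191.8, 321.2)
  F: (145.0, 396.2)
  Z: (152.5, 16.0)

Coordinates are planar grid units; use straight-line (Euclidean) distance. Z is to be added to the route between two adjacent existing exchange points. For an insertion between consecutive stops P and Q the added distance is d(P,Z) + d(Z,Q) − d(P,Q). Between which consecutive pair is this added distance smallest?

between D and E

Added distance for inserting Z between each consecutive pair:
A–B: 278.1
B–C: 751.1
C–D: 441.0
D–E: 6.6
E–F: 599.6
Smallest added distance is 6.6, inserting between D and E.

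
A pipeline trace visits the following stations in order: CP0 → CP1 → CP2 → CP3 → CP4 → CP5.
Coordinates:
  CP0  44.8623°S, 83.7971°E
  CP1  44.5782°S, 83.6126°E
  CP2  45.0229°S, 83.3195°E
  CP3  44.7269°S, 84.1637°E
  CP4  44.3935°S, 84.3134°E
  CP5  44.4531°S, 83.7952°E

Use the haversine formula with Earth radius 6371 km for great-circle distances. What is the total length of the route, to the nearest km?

Leg distances:
CP0→CP1: 34.8 km  (cumulative 34.8 km)
CP1→CP2: 54.6 km  (cumulative 89.4 km)
CP2→CP3: 74.2 km  (cumulative 163.6 km)
CP3→CP4: 38.9 km  (cumulative 202.5 km)
CP4→CP5: 41.7 km  (cumulative 244.2 km)
Total route length ≈ 244 km.

244 km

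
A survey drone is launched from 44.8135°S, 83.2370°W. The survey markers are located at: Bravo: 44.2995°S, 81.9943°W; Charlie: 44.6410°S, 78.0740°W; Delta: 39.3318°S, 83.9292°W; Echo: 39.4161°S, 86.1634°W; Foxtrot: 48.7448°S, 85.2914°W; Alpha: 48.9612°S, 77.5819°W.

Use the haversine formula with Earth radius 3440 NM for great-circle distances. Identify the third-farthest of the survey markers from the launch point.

Distance to each, sorted:
Echo: 349.2 NM
Alpha: 340.2 NM
Delta: 330.6 NM
Foxtrot: 250.7 NM
Charlie: 220.4 NM
Bravo: 61.5 NM
The third-farthest is Delta at 330.6 NM.

Delta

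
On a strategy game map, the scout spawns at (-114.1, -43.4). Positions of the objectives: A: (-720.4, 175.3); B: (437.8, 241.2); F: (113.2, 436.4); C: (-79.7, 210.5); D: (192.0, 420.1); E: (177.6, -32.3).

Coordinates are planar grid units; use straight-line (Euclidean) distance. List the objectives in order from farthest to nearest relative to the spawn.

Distance from the spawn at (-114.1, -43.4) to each:
A (-720.4, 175.3): 644.5
B (437.8, 241.2): 621.0
D (192.0, 420.1): 555.5
F (113.2, 436.4): 530.9
E (177.6, -32.3): 291.9
C (-79.7, 210.5): 256.2

A, B, D, F, E, C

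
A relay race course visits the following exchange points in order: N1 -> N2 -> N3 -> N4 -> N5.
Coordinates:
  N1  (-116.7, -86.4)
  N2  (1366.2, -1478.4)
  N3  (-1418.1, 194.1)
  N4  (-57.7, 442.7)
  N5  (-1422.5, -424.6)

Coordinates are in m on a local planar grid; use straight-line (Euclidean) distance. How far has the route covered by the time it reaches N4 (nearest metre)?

6665 m

Leg distances:
N1→N2: 2033.9 m  (cumulative 2033.9 m)
N2→N3: 3248.0 m  (cumulative 5281.9 m)
N3→N4: 1382.9 m  (cumulative 6664.8 m)
Cumulative distance at N4 ≈ 6665 m.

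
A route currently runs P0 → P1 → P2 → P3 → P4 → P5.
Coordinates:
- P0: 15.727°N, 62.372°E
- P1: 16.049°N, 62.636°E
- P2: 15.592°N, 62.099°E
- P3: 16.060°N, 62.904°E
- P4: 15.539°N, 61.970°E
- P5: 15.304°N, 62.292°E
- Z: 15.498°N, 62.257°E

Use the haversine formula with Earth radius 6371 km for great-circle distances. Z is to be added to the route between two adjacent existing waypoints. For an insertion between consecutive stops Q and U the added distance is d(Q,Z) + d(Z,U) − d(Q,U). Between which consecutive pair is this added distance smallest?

between P3 and P4

Added distance for inserting Z between each consecutive pair:
P0–P1: 56.2 km
P1–P2: 16.7 km
P2–P3: 12.5 km
P3–P4: 8.8 km
P4–P5: 9.7 km
Smallest added distance is 8.8 km, inserting between P3 and P4.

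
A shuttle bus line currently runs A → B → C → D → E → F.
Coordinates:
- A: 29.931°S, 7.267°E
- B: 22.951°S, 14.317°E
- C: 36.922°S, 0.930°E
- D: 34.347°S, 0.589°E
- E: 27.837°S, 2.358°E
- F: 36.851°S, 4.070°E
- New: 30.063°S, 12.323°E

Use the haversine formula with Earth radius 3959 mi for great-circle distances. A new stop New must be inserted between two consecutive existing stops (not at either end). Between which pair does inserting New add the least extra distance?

between B and C

Added distance for inserting New between each consecutive pair:
A–B: 159.4 mi
B–C: 63.4 mi
C–D: 1376.3 mi
D–E: 906.3 mi
E–F: 658.4 mi
Smallest added distance is 63.4 mi, inserting between B and C.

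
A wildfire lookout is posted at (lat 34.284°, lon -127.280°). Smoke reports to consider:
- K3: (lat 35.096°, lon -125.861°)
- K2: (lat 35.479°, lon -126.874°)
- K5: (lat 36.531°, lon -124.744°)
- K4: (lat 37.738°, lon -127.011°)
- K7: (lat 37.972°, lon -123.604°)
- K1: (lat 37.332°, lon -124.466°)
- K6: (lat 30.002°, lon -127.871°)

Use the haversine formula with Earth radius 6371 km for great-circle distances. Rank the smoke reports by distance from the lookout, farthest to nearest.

K7, K6, K1, K4, K5, K3, K2

Distances from the lookout:
K7 (lat 37.972°, lon -123.604°): 526.4 km
K6 (lat 30.002°, lon -127.871°): 479.4 km
K1 (lat 37.332°, lon -124.466°): 423.3 km
K4 (lat 37.738°, lon -127.011°): 384.8 km
K5 (lat 36.531°, lon -124.744°): 339.5 km
K3 (lat 35.096°, lon -125.861°): 158.1 km
K2 (lat 35.479°, lon -126.874°): 137.9 km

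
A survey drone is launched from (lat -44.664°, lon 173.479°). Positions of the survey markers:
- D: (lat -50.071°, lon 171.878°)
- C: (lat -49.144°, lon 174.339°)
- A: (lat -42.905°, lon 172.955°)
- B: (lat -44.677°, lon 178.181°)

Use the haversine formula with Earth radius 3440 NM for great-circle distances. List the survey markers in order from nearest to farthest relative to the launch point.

Computing each great-circle distance from (lat -44.664°, lon 173.479°):
A (lat -42.905°, lon 172.955°): 108.0 NM
B (lat -44.677°, lon 178.181°): 200.7 NM
C (lat -49.144°, lon 174.339°): 271.3 NM
D (lat -50.071°, lon 171.878°): 331.1 NM

A, B, C, D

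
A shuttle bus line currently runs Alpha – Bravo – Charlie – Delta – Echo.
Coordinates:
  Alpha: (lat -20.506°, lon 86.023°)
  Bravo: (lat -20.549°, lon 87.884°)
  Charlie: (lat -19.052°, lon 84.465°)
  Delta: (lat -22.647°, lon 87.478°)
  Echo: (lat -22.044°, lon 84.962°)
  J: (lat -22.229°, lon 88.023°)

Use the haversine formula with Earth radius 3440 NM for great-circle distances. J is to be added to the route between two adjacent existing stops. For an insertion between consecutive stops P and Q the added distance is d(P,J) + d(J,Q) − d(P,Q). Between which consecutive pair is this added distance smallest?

Added distance for inserting J between each consecutive pair:
Alpha–Bravo: 148.8 NM
Bravo–Charlie: 164.4 NM
Charlie–Delta: 41.4 NM
Delta–Echo: 65.6 NM
Smallest added distance is 41.4 NM, inserting between Charlie and Delta.

between Charlie and Delta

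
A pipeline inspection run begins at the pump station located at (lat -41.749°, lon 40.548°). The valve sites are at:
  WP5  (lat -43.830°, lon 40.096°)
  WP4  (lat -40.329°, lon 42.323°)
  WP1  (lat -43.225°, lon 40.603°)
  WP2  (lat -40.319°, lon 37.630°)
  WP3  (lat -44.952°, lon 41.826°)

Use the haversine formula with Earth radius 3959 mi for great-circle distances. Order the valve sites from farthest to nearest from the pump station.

Computing each great-circle distance from (lat -41.749°, lon 40.548°):
WP3 (lat -44.952°, lon 41.826°): 230.4 mi
WP2 (lat -40.319°, lon 37.630°): 181.4 mi
WP5 (lat -43.830°, lon 40.096°): 145.6 mi
WP4 (lat -40.329°, lon 42.323°): 134.8 mi
WP1 (lat -43.225°, lon 40.603°): 102.0 mi

WP3, WP2, WP5, WP4, WP1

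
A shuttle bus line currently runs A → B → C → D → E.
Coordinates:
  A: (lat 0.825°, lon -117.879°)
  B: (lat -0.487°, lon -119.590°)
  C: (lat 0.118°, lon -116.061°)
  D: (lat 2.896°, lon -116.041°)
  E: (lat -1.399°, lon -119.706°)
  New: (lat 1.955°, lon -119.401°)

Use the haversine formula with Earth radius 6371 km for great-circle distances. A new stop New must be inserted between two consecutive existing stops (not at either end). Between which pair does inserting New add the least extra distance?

between D and E

Added distance for inserting New between each consecutive pair:
A–B: 243.3 km
B–C: 298.0 km
C–D: 502.5 km
D–E: 134.4 km
Smallest added distance is 134.4 km, inserting between D and E.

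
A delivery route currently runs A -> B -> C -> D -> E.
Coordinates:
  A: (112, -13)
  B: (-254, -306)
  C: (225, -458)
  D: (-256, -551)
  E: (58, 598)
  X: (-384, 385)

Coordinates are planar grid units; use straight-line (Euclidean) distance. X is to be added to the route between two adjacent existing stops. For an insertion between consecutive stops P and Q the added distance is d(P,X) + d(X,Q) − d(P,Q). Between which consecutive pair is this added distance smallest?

between D and E

Added distance for inserting X between each consecutive pair:
A–B: 870.2
B–C: 1240.6
C–D: 1494.8
D–E: 244.2
Smallest added distance is 244.2, inserting between D and E.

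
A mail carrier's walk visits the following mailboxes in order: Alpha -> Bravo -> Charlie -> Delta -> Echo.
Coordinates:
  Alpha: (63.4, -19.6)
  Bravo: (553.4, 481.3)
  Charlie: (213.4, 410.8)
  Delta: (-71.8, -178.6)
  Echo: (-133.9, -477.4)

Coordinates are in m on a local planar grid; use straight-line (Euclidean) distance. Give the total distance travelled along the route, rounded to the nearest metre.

Leg distances:
Alpha→Bravo: 700.7 m  (cumulative 700.7 m)
Bravo→Charlie: 347.2 m  (cumulative 1047.9 m)
Charlie→Delta: 654.8 m  (cumulative 1702.7 m)
Delta→Echo: 305.2 m  (cumulative 2007.9 m)
Total route length ≈ 2008 m.

2008 m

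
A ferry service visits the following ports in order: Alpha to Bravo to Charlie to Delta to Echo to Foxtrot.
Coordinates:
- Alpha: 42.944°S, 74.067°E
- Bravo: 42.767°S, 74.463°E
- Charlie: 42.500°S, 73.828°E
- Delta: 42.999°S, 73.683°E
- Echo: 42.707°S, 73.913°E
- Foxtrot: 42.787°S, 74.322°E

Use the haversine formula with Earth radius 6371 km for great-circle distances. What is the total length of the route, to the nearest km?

226 km

Leg distances:
Alpha→Bravo: 37.8 km  (cumulative 37.8 km)
Bravo→Charlie: 59.8 km  (cumulative 97.6 km)
Charlie→Delta: 56.7 km  (cumulative 154.4 km)
Delta→Echo: 37.5 km  (cumulative 191.9 km)
Echo→Foxtrot: 34.6 km  (cumulative 226.4 km)
Total route length ≈ 226 km.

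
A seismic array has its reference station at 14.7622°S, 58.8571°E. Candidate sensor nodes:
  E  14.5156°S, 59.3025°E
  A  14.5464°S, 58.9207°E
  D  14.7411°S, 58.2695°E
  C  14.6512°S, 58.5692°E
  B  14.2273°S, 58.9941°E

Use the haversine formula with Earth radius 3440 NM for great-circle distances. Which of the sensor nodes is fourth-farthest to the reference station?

C

Distances from the reference station (14.7622°S, 58.8571°E):
D: 34.1 NM
B: 33.1 NM
E: 29.8 NM
C: 18.0 NM
A: 13.5 NM
The fourth-farthest is C at 18.0 NM.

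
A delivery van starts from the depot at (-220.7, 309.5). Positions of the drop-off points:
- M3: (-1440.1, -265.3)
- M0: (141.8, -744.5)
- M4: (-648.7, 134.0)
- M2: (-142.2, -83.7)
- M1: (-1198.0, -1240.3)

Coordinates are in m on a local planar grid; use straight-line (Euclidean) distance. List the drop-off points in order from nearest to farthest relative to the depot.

M2, M4, M0, M3, M1

Computing each straight-line distance from (-220.7, 309.5):
M2 (-142.2, -83.7): 401.0 m
M4 (-648.7, 134.0): 462.6 m
M0 (141.8, -744.5): 1114.6 m
M3 (-1440.1, -265.3): 1348.1 m
M1 (-1198.0, -1240.3): 1832.2 m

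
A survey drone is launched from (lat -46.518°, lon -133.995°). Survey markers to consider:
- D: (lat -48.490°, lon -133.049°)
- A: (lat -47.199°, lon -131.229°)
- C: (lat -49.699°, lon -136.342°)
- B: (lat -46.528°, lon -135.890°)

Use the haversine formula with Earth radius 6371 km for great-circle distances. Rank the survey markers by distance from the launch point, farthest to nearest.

Distance from the launch point at (lat -46.518°, lon -133.995°) to each:
C (lat -49.699°, lon -136.342°): 394.3 km
D (lat -48.490°, lon -133.049°): 230.5 km
A (lat -47.199°, lon -131.229°): 223.5 km
B (lat -46.528°, lon -135.890°): 145.0 km

C, D, A, B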